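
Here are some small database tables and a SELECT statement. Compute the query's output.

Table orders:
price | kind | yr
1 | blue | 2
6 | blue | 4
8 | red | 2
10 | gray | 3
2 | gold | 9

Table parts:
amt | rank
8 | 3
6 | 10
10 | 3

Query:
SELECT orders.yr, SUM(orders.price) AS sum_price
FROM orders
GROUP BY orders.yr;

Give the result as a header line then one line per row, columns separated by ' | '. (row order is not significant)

== RESULT ==
orders.yr | sum_price
2 | 9
4 | 6
3 | 10
9 | 2

Derivation:
After GROUP BY (4 rows):
orders.yr | sum_price
2 | 9
4 | 6
3 | 10
9 | 2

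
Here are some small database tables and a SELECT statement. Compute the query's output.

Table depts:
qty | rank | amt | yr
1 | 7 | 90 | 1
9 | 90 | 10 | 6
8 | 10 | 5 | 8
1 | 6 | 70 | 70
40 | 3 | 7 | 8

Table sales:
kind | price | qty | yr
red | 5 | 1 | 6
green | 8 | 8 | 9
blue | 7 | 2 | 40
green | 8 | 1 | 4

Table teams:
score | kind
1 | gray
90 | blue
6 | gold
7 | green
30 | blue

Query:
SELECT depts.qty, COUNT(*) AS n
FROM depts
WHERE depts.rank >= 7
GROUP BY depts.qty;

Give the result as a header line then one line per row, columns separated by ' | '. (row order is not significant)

== RESULT ==
depts.qty | n
1 | 1
9 | 1
8 | 1

Derivation:
After WHERE (3 rows):
depts.qty | depts.rank | depts.amt | depts.yr
1 | 7 | 90 | 1
9 | 90 | 10 | 6
8 | 10 | 5 | 8
After GROUP BY (3 rows):
depts.qty | n
1 | 1
9 | 1
8 | 1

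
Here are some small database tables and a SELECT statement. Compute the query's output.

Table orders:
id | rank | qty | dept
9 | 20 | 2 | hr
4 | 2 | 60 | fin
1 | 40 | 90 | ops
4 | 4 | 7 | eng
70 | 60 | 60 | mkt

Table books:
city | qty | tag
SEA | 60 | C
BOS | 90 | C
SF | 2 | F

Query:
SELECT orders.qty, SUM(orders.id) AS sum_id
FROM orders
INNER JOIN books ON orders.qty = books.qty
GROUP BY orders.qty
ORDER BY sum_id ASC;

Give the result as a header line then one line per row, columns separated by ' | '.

After JOIN books (4 rows):
orders.id | orders.rank | orders.qty | orders.dept | books.city | books.qty | books.tag
9 | 20 | 2 | hr | SF | 2 | F
4 | 2 | 60 | fin | SEA | 60 | C
1 | 40 | 90 | ops | BOS | 90 | C
70 | 60 | 60 | mkt | SEA | 60 | C
After GROUP BY (3 rows):
orders.qty | sum_id
2 | 9
60 | 74
90 | 1
After ORDER BY (3 rows):
orders.qty | sum_id
90 | 1
2 | 9
60 | 74

== RESULT ==
orders.qty | sum_id
90 | 1
2 | 9
60 | 74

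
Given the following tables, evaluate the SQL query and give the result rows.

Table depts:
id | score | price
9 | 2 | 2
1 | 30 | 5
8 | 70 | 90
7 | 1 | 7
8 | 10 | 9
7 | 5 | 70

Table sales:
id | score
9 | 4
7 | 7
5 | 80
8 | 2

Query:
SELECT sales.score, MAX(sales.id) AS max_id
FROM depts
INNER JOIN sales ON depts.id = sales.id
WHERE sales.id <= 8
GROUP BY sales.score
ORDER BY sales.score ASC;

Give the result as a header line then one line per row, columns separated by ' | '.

== RESULT ==
sales.score | max_id
2 | 8
7 | 7

Derivation:
After JOIN sales (5 rows):
depts.id | depts.score | depts.price | sales.id | sales.score
9 | 2 | 2 | 9 | 4
8 | 70 | 90 | 8 | 2
7 | 1 | 7 | 7 | 7
8 | 10 | 9 | 8 | 2
7 | 5 | 70 | 7 | 7
After WHERE (4 rows):
depts.id | depts.score | depts.price | sales.id | sales.score
8 | 70 | 90 | 8 | 2
7 | 1 | 7 | 7 | 7
8 | 10 | 9 | 8 | 2
7 | 5 | 70 | 7 | 7
After GROUP BY (2 rows):
sales.score | max_id
2 | 8
7 | 7
After ORDER BY (2 rows):
sales.score | max_id
2 | 8
7 | 7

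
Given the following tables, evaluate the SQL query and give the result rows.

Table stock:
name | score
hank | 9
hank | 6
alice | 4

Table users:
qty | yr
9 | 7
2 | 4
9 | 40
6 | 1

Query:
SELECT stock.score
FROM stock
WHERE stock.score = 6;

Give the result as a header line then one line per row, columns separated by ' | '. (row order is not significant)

After WHERE (1 rows):
stock.name | stock.score
hank | 6
After SELECT (1 rows):
stock.score
6

== RESULT ==
stock.score
6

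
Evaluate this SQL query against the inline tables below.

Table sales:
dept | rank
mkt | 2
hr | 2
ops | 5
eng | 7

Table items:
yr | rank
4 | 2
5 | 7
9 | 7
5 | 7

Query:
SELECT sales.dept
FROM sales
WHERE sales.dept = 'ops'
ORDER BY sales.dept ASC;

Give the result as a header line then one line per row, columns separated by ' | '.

== RESULT ==
sales.dept
ops

Derivation:
After WHERE (1 rows):
sales.dept | sales.rank
ops | 5
After SELECT (1 rows):
sales.dept
ops
After ORDER BY (1 rows):
sales.dept
ops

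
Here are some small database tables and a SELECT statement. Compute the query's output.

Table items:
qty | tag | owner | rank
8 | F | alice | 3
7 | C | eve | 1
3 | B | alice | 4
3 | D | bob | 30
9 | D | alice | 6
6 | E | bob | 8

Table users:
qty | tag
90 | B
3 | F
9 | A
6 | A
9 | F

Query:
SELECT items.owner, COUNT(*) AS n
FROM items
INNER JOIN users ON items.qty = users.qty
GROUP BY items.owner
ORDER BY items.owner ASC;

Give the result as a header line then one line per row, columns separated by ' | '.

After JOIN users (5 rows):
items.qty | items.tag | items.owner | items.rank | users.qty | users.tag
3 | B | alice | 4 | 3 | F
3 | D | bob | 30 | 3 | F
9 | D | alice | 6 | 9 | A
9 | D | alice | 6 | 9 | F
6 | E | bob | 8 | 6 | A
After GROUP BY (2 rows):
items.owner | n
alice | 3
bob | 2
After ORDER BY (2 rows):
items.owner | n
alice | 3
bob | 2

== RESULT ==
items.owner | n
alice | 3
bob | 2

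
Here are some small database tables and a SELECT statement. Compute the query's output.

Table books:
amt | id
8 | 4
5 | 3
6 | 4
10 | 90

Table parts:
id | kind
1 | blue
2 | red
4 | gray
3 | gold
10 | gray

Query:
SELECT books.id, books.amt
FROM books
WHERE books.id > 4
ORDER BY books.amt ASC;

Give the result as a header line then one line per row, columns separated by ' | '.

== RESULT ==
books.id | books.amt
90 | 10

Derivation:
After WHERE (1 rows):
books.amt | books.id
10 | 90
After SELECT (1 rows):
books.id | books.amt
90 | 10
After ORDER BY (1 rows):
books.id | books.amt
90 | 10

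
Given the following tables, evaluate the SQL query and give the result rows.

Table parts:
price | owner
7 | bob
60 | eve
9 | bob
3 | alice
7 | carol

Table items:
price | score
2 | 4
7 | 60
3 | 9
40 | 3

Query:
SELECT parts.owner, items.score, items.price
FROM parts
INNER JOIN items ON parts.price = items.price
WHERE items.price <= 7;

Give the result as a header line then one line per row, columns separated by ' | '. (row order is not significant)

== RESULT ==
parts.owner | items.score | items.price
bob | 60 | 7
alice | 9 | 3
carol | 60 | 7

Derivation:
After JOIN items (3 rows):
parts.price | parts.owner | items.price | items.score
7 | bob | 7 | 60
3 | alice | 3 | 9
7 | carol | 7 | 60
After WHERE (3 rows):
parts.price | parts.owner | items.price | items.score
7 | bob | 7 | 60
3 | alice | 3 | 9
7 | carol | 7 | 60
After SELECT (3 rows):
parts.owner | items.score | items.price
bob | 60 | 7
alice | 9 | 3
carol | 60 | 7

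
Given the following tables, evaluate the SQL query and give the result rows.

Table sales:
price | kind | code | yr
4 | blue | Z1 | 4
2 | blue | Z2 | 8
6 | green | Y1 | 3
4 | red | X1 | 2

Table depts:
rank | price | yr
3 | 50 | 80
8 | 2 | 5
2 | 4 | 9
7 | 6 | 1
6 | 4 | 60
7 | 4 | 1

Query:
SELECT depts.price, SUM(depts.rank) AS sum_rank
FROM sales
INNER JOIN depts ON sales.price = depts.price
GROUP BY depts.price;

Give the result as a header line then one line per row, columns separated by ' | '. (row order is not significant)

== RESULT ==
depts.price | sum_rank
4 | 30
2 | 8
6 | 7

Derivation:
After JOIN depts (8 rows):
sales.price | sales.kind | sales.code | sales.yr | depts.rank | depts.price | depts.yr
4 | blue | Z1 | 4 | 2 | 4 | 9
4 | blue | Z1 | 4 | 6 | 4 | 60
4 | blue | Z1 | 4 | 7 | 4 | 1
2 | blue | Z2 | 8 | 8 | 2 | 5
6 | green | Y1 | 3 | 7 | 6 | 1
4 | red | X1 | 2 | 2 | 4 | 9
4 | red | X1 | 2 | 6 | 4 | 60
4 | red | X1 | 2 | 7 | 4 | 1
After GROUP BY (3 rows):
depts.price | sum_rank
4 | 30
2 | 8
6 | 7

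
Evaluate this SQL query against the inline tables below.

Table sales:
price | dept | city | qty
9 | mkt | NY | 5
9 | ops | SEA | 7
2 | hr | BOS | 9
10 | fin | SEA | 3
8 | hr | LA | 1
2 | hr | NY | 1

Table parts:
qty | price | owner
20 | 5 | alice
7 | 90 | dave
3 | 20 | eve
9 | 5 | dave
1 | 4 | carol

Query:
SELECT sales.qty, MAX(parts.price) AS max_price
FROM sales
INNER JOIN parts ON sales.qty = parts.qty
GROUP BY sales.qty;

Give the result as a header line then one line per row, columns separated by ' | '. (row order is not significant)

== RESULT ==
sales.qty | max_price
7 | 90
9 | 5
3 | 20
1 | 4

Derivation:
After JOIN parts (5 rows):
sales.price | sales.dept | sales.city | sales.qty | parts.qty | parts.price | parts.owner
9 | ops | SEA | 7 | 7 | 90 | dave
2 | hr | BOS | 9 | 9 | 5 | dave
10 | fin | SEA | 3 | 3 | 20 | eve
8 | hr | LA | 1 | 1 | 4 | carol
2 | hr | NY | 1 | 1 | 4 | carol
After GROUP BY (4 rows):
sales.qty | max_price
7 | 90
9 | 5
3 | 20
1 | 4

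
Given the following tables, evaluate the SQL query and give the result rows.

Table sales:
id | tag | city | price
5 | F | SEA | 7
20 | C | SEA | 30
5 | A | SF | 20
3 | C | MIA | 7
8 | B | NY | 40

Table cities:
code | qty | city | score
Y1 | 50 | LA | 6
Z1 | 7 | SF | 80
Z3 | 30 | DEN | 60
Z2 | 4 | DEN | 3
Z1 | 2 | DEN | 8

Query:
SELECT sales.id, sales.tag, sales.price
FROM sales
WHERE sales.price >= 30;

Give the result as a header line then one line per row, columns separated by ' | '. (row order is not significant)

== RESULT ==
sales.id | sales.tag | sales.price
20 | C | 30
8 | B | 40

Derivation:
After WHERE (2 rows):
sales.id | sales.tag | sales.city | sales.price
20 | C | SEA | 30
8 | B | NY | 40
After SELECT (2 rows):
sales.id | sales.tag | sales.price
20 | C | 30
8 | B | 40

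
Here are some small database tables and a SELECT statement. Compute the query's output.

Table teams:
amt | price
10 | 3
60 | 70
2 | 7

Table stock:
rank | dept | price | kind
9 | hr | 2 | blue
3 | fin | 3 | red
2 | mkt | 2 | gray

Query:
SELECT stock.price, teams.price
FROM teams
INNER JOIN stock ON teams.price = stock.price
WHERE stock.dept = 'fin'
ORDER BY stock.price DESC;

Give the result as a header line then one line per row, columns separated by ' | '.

After JOIN stock (1 rows):
teams.amt | teams.price | stock.rank | stock.dept | stock.price | stock.kind
10 | 3 | 3 | fin | 3 | red
After WHERE (1 rows):
teams.amt | teams.price | stock.rank | stock.dept | stock.price | stock.kind
10 | 3 | 3 | fin | 3 | red
After SELECT (1 rows):
stock.price | teams.price
3 | 3
After ORDER BY (1 rows):
stock.price | teams.price
3 | 3

== RESULT ==
stock.price | teams.price
3 | 3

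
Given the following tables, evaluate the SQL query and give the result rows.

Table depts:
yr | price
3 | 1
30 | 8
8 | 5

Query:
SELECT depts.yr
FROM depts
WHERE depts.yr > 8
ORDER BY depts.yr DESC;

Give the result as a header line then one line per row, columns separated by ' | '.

== RESULT ==
depts.yr
30

Derivation:
After WHERE (1 rows):
depts.yr | depts.price
30 | 8
After SELECT (1 rows):
depts.yr
30
After ORDER BY (1 rows):
depts.yr
30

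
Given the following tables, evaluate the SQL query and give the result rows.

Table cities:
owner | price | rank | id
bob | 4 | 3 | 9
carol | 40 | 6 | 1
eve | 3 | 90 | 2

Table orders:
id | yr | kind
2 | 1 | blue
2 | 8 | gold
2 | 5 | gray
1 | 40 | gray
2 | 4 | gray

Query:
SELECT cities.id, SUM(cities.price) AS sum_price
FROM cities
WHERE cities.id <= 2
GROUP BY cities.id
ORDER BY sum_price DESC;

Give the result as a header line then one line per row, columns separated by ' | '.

After WHERE (2 rows):
cities.owner | cities.price | cities.rank | cities.id
carol | 40 | 6 | 1
eve | 3 | 90 | 2
After GROUP BY (2 rows):
cities.id | sum_price
1 | 40
2 | 3
After ORDER BY (2 rows):
cities.id | sum_price
1 | 40
2 | 3

== RESULT ==
cities.id | sum_price
1 | 40
2 | 3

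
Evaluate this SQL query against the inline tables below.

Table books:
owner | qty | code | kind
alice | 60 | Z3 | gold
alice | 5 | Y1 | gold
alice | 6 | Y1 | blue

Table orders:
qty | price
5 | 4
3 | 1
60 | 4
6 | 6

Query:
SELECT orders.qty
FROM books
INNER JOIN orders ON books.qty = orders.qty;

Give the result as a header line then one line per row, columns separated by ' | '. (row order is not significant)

After JOIN orders (3 rows):
books.owner | books.qty | books.code | books.kind | orders.qty | orders.price
alice | 60 | Z3 | gold | 60 | 4
alice | 5 | Y1 | gold | 5 | 4
alice | 6 | Y1 | blue | 6 | 6
After SELECT (3 rows):
orders.qty
60
5
6

== RESULT ==
orders.qty
60
5
6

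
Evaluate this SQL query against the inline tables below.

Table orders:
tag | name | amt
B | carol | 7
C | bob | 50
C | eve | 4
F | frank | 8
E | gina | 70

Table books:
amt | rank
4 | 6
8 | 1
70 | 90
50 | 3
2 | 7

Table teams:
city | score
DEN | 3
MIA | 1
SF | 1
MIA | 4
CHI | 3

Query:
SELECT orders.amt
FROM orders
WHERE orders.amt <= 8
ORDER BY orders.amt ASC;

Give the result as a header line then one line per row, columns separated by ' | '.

After WHERE (3 rows):
orders.tag | orders.name | orders.amt
B | carol | 7
C | eve | 4
F | frank | 8
After SELECT (3 rows):
orders.amt
7
4
8
After ORDER BY (3 rows):
orders.amt
4
7
8

== RESULT ==
orders.amt
4
7
8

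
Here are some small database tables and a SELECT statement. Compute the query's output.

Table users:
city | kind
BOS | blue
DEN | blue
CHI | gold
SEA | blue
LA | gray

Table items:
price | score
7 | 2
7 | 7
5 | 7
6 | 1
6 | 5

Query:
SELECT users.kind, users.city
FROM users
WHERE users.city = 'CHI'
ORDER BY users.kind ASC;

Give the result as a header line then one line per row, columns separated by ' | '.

== RESULT ==
users.kind | users.city
gold | CHI

Derivation:
After WHERE (1 rows):
users.city | users.kind
CHI | gold
After SELECT (1 rows):
users.kind | users.city
gold | CHI
After ORDER BY (1 rows):
users.kind | users.city
gold | CHI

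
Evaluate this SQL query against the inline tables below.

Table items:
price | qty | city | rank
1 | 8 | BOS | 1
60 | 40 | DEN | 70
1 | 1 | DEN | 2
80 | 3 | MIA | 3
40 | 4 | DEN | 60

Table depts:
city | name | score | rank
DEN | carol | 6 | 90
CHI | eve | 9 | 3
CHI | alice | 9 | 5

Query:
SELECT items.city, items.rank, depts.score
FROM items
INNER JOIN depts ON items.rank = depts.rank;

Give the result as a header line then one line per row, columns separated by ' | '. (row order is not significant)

== RESULT ==
items.city | items.rank | depts.score
MIA | 3 | 9

Derivation:
After JOIN depts (1 rows):
items.price | items.qty | items.city | items.rank | depts.city | depts.name | depts.score | depts.rank
80 | 3 | MIA | 3 | CHI | eve | 9 | 3
After SELECT (1 rows):
items.city | items.rank | depts.score
MIA | 3 | 9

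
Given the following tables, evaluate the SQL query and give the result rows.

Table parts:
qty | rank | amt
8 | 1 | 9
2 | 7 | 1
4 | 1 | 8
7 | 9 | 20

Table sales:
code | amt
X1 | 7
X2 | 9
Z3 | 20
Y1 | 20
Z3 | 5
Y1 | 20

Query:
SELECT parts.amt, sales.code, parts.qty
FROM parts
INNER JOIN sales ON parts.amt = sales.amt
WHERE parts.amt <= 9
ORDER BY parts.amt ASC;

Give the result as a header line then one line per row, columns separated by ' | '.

After JOIN sales (4 rows):
parts.qty | parts.rank | parts.amt | sales.code | sales.amt
8 | 1 | 9 | X2 | 9
7 | 9 | 20 | Z3 | 20
7 | 9 | 20 | Y1 | 20
7 | 9 | 20 | Y1 | 20
After WHERE (1 rows):
parts.qty | parts.rank | parts.amt | sales.code | sales.amt
8 | 1 | 9 | X2 | 9
After SELECT (1 rows):
parts.amt | sales.code | parts.qty
9 | X2 | 8
After ORDER BY (1 rows):
parts.amt | sales.code | parts.qty
9 | X2 | 8

== RESULT ==
parts.amt | sales.code | parts.qty
9 | X2 | 8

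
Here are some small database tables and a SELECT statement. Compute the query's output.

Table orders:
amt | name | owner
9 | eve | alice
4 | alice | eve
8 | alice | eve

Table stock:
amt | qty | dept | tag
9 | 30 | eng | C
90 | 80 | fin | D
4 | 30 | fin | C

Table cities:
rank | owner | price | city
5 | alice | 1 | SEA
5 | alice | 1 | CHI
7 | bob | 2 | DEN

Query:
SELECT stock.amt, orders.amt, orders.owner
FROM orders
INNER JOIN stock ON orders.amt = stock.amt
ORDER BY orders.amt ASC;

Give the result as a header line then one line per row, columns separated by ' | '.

After JOIN stock (2 rows):
orders.amt | orders.name | orders.owner | stock.amt | stock.qty | stock.dept | stock.tag
9 | eve | alice | 9 | 30 | eng | C
4 | alice | eve | 4 | 30 | fin | C
After SELECT (2 rows):
stock.amt | orders.amt | orders.owner
9 | 9 | alice
4 | 4 | eve
After ORDER BY (2 rows):
stock.amt | orders.amt | orders.owner
4 | 4 | eve
9 | 9 | alice

== RESULT ==
stock.amt | orders.amt | orders.owner
4 | 4 | eve
9 | 9 | alice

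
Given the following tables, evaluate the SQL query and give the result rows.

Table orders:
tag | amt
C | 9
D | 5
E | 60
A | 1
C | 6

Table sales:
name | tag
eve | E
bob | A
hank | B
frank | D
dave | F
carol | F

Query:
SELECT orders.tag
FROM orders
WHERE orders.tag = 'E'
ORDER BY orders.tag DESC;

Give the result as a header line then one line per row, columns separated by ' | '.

== RESULT ==
orders.tag
E

Derivation:
After WHERE (1 rows):
orders.tag | orders.amt
E | 60
After SELECT (1 rows):
orders.tag
E
After ORDER BY (1 rows):
orders.tag
E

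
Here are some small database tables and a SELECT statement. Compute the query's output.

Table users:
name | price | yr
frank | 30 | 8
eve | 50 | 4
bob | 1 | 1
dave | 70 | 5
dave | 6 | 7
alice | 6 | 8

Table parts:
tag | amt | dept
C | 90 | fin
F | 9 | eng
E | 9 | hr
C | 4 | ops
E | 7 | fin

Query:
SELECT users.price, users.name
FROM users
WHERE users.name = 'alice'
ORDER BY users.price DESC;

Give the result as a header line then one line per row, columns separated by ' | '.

After WHERE (1 rows):
users.name | users.price | users.yr
alice | 6 | 8
After SELECT (1 rows):
users.price | users.name
6 | alice
After ORDER BY (1 rows):
users.price | users.name
6 | alice

== RESULT ==
users.price | users.name
6 | alice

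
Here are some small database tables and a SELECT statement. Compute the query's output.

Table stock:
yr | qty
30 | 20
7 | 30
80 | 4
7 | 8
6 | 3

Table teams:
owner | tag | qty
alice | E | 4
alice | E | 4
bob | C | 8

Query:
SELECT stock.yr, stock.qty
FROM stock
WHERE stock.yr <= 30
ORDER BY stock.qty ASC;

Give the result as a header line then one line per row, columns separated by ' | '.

== RESULT ==
stock.yr | stock.qty
6 | 3
7 | 8
30 | 20
7 | 30

Derivation:
After WHERE (4 rows):
stock.yr | stock.qty
30 | 20
7 | 30
7 | 8
6 | 3
After SELECT (4 rows):
stock.yr | stock.qty
30 | 20
7 | 30
7 | 8
6 | 3
After ORDER BY (4 rows):
stock.yr | stock.qty
6 | 3
7 | 8
30 | 20
7 | 30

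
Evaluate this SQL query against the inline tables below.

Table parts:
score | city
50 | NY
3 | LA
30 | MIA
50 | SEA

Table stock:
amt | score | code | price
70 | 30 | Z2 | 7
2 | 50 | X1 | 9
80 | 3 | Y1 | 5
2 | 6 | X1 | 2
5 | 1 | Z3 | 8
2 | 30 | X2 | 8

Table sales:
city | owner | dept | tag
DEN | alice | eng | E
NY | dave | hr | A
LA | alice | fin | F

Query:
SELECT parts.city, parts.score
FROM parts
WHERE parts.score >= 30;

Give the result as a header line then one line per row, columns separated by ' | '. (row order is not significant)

After WHERE (3 rows):
parts.score | parts.city
50 | NY
30 | MIA
50 | SEA
After SELECT (3 rows):
parts.city | parts.score
NY | 50
MIA | 30
SEA | 50

== RESULT ==
parts.city | parts.score
NY | 50
MIA | 30
SEA | 50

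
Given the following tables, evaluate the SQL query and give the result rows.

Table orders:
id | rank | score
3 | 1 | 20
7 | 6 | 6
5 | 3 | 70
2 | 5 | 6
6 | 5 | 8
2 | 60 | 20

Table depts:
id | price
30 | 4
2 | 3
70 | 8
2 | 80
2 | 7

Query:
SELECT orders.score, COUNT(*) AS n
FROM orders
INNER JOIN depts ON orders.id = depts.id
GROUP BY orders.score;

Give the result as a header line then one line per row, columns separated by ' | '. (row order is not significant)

== RESULT ==
orders.score | n
6 | 3
20 | 3

Derivation:
After JOIN depts (6 rows):
orders.id | orders.rank | orders.score | depts.id | depts.price
2 | 5 | 6 | 2 | 3
2 | 5 | 6 | 2 | 80
2 | 5 | 6 | 2 | 7
2 | 60 | 20 | 2 | 3
2 | 60 | 20 | 2 | 80
2 | 60 | 20 | 2 | 7
After GROUP BY (2 rows):
orders.score | n
6 | 3
20 | 3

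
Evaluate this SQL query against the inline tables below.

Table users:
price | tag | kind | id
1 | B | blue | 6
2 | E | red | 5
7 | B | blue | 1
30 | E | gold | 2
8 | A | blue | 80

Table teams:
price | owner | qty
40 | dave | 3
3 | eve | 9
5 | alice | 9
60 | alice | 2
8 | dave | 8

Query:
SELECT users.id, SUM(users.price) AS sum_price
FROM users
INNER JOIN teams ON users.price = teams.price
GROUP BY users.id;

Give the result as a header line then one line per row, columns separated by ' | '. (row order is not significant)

== RESULT ==
users.id | sum_price
80 | 8

Derivation:
After JOIN teams (1 rows):
users.price | users.tag | users.kind | users.id | teams.price | teams.owner | teams.qty
8 | A | blue | 80 | 8 | dave | 8
After GROUP BY (1 rows):
users.id | sum_price
80 | 8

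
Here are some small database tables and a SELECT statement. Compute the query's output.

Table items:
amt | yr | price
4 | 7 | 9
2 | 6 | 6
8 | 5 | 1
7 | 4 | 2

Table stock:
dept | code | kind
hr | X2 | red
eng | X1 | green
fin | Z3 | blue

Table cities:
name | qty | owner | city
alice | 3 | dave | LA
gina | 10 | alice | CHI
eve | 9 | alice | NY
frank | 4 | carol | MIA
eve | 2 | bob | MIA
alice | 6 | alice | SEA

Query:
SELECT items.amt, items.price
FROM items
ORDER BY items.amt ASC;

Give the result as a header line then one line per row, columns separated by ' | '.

After SELECT (4 rows):
items.amt | items.price
4 | 9
2 | 6
8 | 1
7 | 2
After ORDER BY (4 rows):
items.amt | items.price
2 | 6
4 | 9
7 | 2
8 | 1

== RESULT ==
items.amt | items.price
2 | 6
4 | 9
7 | 2
8 | 1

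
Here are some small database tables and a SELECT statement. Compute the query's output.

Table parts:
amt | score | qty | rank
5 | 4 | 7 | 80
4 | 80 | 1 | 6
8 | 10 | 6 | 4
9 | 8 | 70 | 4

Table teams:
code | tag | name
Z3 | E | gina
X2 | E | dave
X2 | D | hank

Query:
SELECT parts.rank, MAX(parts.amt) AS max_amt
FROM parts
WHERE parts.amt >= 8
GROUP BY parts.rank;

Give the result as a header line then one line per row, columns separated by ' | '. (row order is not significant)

== RESULT ==
parts.rank | max_amt
4 | 9

Derivation:
After WHERE (2 rows):
parts.amt | parts.score | parts.qty | parts.rank
8 | 10 | 6 | 4
9 | 8 | 70 | 4
After GROUP BY (1 rows):
parts.rank | max_amt
4 | 9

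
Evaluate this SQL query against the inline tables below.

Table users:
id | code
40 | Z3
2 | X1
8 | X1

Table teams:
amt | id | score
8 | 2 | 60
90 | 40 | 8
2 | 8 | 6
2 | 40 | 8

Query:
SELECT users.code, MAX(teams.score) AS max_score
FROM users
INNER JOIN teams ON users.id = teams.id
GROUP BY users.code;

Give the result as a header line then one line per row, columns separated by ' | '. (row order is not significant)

== RESULT ==
users.code | max_score
Z3 | 8
X1 | 60

Derivation:
After JOIN teams (4 rows):
users.id | users.code | teams.amt | teams.id | teams.score
40 | Z3 | 90 | 40 | 8
40 | Z3 | 2 | 40 | 8
2 | X1 | 8 | 2 | 60
8 | X1 | 2 | 8 | 6
After GROUP BY (2 rows):
users.code | max_score
Z3 | 8
X1 | 60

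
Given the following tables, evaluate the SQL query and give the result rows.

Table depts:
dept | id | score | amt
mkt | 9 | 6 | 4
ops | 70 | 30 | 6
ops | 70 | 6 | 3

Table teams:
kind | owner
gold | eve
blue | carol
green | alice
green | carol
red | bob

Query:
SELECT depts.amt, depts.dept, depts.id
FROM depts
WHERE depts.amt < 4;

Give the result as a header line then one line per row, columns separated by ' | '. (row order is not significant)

== RESULT ==
depts.amt | depts.dept | depts.id
3 | ops | 70

Derivation:
After WHERE (1 rows):
depts.dept | depts.id | depts.score | depts.amt
ops | 70 | 6 | 3
After SELECT (1 rows):
depts.amt | depts.dept | depts.id
3 | ops | 70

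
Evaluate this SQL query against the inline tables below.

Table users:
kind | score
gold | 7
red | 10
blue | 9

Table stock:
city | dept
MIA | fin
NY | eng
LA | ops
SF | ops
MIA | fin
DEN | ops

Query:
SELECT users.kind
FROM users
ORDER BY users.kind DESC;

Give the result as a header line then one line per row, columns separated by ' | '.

After SELECT (3 rows):
users.kind
gold
red
blue
After ORDER BY (3 rows):
users.kind
red
gold
blue

== RESULT ==
users.kind
red
gold
blue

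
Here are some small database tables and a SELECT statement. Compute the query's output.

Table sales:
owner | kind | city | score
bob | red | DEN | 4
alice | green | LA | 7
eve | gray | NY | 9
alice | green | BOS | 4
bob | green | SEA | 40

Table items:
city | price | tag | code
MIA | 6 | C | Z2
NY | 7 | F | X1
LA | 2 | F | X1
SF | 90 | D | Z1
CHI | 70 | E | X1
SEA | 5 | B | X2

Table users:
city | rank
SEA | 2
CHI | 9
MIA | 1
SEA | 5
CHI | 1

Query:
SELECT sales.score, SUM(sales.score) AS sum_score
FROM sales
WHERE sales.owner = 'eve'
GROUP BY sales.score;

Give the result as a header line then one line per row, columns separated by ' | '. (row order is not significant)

== RESULT ==
sales.score | sum_score
9 | 9

Derivation:
After WHERE (1 rows):
sales.owner | sales.kind | sales.city | sales.score
eve | gray | NY | 9
After GROUP BY (1 rows):
sales.score | sum_score
9 | 9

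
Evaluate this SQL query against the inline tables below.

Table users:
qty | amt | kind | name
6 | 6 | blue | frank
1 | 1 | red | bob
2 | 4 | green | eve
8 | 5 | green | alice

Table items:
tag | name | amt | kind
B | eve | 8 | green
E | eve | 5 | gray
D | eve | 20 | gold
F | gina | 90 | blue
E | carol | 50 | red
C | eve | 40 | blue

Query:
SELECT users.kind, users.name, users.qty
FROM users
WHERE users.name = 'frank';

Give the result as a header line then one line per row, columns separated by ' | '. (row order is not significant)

== RESULT ==
users.kind | users.name | users.qty
blue | frank | 6

Derivation:
After WHERE (1 rows):
users.qty | users.amt | users.kind | users.name
6 | 6 | blue | frank
After SELECT (1 rows):
users.kind | users.name | users.qty
blue | frank | 6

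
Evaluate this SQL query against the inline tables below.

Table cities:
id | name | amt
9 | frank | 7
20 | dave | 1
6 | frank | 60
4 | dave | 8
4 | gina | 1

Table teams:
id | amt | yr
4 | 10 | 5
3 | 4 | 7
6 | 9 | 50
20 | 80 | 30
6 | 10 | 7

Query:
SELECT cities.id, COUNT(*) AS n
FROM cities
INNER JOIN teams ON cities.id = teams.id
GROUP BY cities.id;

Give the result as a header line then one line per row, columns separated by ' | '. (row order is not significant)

After JOIN teams (5 rows):
cities.id | cities.name | cities.amt | teams.id | teams.amt | teams.yr
20 | dave | 1 | 20 | 80 | 30
6 | frank | 60 | 6 | 9 | 50
6 | frank | 60 | 6 | 10 | 7
4 | dave | 8 | 4 | 10 | 5
4 | gina | 1 | 4 | 10 | 5
After GROUP BY (3 rows):
cities.id | n
20 | 1
6 | 2
4 | 2

== RESULT ==
cities.id | n
20 | 1
6 | 2
4 | 2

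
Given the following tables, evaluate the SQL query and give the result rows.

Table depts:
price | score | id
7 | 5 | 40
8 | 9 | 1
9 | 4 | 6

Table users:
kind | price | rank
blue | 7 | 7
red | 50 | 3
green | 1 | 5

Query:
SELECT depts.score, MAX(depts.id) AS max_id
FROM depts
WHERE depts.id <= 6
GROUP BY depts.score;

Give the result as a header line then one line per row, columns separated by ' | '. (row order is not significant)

After WHERE (2 rows):
depts.price | depts.score | depts.id
8 | 9 | 1
9 | 4 | 6
After GROUP BY (2 rows):
depts.score | max_id
9 | 1
4 | 6

== RESULT ==
depts.score | max_id
9 | 1
4 | 6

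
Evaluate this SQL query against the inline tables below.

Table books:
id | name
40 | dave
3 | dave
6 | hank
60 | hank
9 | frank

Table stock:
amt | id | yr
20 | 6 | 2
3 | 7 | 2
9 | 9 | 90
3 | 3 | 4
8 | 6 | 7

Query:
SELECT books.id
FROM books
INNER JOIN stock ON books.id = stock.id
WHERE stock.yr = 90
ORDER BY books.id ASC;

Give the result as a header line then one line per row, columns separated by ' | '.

== RESULT ==
books.id
9

Derivation:
After JOIN stock (4 rows):
books.id | books.name | stock.amt | stock.id | stock.yr
3 | dave | 3 | 3 | 4
6 | hank | 20 | 6 | 2
6 | hank | 8 | 6 | 7
9 | frank | 9 | 9 | 90
After WHERE (1 rows):
books.id | books.name | stock.amt | stock.id | stock.yr
9 | frank | 9 | 9 | 90
After SELECT (1 rows):
books.id
9
After ORDER BY (1 rows):
books.id
9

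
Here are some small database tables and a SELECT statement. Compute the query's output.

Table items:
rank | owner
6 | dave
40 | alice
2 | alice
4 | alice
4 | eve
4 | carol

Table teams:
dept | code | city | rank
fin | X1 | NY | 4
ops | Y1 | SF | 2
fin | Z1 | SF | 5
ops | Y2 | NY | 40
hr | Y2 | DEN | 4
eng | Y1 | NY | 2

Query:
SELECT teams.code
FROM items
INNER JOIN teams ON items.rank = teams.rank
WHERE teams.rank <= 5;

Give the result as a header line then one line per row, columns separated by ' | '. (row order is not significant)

== RESULT ==
teams.code
Y1
Y1
X1
Y2
X1
Y2
X1
Y2

Derivation:
After JOIN teams (9 rows):
items.rank | items.owner | teams.dept | teams.code | teams.city | teams.rank
40 | alice | ops | Y2 | NY | 40
2 | alice | ops | Y1 | SF | 2
2 | alice | eng | Y1 | NY | 2
4 | alice | fin | X1 | NY | 4
4 | alice | hr | Y2 | DEN | 4
4 | eve | fin | X1 | NY | 4
4 | eve | hr | Y2 | DEN | 4
4 | carol | fin | X1 | NY | 4
4 | carol | hr | Y2 | DEN | 4
After WHERE (8 rows):
items.rank | items.owner | teams.dept | teams.code | teams.city | teams.rank
2 | alice | ops | Y1 | SF | 2
2 | alice | eng | Y1 | NY | 2
4 | alice | fin | X1 | NY | 4
4 | alice | hr | Y2 | DEN | 4
4 | eve | fin | X1 | NY | 4
4 | eve | hr | Y2 | DEN | 4
4 | carol | fin | X1 | NY | 4
4 | carol | hr | Y2 | DEN | 4
After SELECT (8 rows):
teams.code
Y1
Y1
X1
Y2
X1
Y2
X1
Y2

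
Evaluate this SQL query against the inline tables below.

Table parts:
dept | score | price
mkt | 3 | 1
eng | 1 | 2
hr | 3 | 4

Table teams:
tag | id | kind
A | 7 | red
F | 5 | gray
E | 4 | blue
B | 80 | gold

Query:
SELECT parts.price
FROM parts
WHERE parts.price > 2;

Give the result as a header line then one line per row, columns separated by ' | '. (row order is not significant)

== RESULT ==
parts.price
4

Derivation:
After WHERE (1 rows):
parts.dept | parts.score | parts.price
hr | 3 | 4
After SELECT (1 rows):
parts.price
4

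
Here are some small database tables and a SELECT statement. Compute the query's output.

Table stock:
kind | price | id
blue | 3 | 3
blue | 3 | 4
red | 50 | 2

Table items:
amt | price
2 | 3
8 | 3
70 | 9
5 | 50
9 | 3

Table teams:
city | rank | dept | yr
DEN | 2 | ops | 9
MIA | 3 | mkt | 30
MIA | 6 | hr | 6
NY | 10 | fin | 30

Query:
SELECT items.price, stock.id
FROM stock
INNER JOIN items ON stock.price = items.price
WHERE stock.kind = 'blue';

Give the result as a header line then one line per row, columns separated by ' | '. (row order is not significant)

After JOIN items (7 rows):
stock.kind | stock.price | stock.id | items.amt | items.price
blue | 3 | 3 | 2 | 3
blue | 3 | 3 | 8 | 3
blue | 3 | 3 | 9 | 3
blue | 3 | 4 | 2 | 3
blue | 3 | 4 | 8 | 3
blue | 3 | 4 | 9 | 3
red | 50 | 2 | 5 | 50
After WHERE (6 rows):
stock.kind | stock.price | stock.id | items.amt | items.price
blue | 3 | 3 | 2 | 3
blue | 3 | 3 | 8 | 3
blue | 3 | 3 | 9 | 3
blue | 3 | 4 | 2 | 3
blue | 3 | 4 | 8 | 3
blue | 3 | 4 | 9 | 3
After SELECT (6 rows):
items.price | stock.id
3 | 3
3 | 3
3 | 3
3 | 4
3 | 4
3 | 4

== RESULT ==
items.price | stock.id
3 | 3
3 | 3
3 | 3
3 | 4
3 | 4
3 | 4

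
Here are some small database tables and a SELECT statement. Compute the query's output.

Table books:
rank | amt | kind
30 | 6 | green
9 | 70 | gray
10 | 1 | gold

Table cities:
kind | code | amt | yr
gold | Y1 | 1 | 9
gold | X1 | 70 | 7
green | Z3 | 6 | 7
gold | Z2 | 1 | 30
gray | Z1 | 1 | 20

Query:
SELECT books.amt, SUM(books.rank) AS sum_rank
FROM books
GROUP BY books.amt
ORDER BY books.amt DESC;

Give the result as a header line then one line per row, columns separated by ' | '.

== RESULT ==
books.amt | sum_rank
70 | 9
6 | 30
1 | 10

Derivation:
After GROUP BY (3 rows):
books.amt | sum_rank
6 | 30
70 | 9
1 | 10
After ORDER BY (3 rows):
books.amt | sum_rank
70 | 9
6 | 30
1 | 10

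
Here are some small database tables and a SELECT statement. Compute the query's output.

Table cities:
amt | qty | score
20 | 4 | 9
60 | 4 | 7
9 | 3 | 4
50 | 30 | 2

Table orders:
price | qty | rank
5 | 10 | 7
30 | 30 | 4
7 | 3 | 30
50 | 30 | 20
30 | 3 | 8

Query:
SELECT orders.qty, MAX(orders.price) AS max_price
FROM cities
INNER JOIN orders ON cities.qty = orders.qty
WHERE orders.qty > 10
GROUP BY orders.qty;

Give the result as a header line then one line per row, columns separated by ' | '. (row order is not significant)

== RESULT ==
orders.qty | max_price
30 | 50

Derivation:
After JOIN orders (4 rows):
cities.amt | cities.qty | cities.score | orders.price | orders.qty | orders.rank
9 | 3 | 4 | 7 | 3 | 30
9 | 3 | 4 | 30 | 3 | 8
50 | 30 | 2 | 30 | 30 | 4
50 | 30 | 2 | 50 | 30 | 20
After WHERE (2 rows):
cities.amt | cities.qty | cities.score | orders.price | orders.qty | orders.rank
50 | 30 | 2 | 30 | 30 | 4
50 | 30 | 2 | 50 | 30 | 20
After GROUP BY (1 rows):
orders.qty | max_price
30 | 50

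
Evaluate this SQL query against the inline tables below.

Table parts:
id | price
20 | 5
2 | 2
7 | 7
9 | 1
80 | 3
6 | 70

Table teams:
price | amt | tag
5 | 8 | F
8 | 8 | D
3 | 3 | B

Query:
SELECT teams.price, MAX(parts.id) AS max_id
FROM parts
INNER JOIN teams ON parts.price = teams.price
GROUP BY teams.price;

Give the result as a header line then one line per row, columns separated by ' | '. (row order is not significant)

== RESULT ==
teams.price | max_id
5 | 20
3 | 80

Derivation:
After JOIN teams (2 rows):
parts.id | parts.price | teams.price | teams.amt | teams.tag
20 | 5 | 5 | 8 | F
80 | 3 | 3 | 3 | B
After GROUP BY (2 rows):
teams.price | max_id
5 | 20
3 | 80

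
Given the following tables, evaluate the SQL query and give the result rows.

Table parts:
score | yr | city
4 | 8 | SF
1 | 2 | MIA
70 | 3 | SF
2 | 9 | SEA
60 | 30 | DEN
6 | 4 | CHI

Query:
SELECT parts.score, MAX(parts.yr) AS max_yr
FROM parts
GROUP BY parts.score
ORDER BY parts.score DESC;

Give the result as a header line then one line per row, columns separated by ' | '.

== RESULT ==
parts.score | max_yr
70 | 3
60 | 30
6 | 4
4 | 8
2 | 9
1 | 2

Derivation:
After GROUP BY (6 rows):
parts.score | max_yr
4 | 8
1 | 2
70 | 3
2 | 9
60 | 30
6 | 4
After ORDER BY (6 rows):
parts.score | max_yr
70 | 3
60 | 30
6 | 4
4 | 8
2 | 9
1 | 2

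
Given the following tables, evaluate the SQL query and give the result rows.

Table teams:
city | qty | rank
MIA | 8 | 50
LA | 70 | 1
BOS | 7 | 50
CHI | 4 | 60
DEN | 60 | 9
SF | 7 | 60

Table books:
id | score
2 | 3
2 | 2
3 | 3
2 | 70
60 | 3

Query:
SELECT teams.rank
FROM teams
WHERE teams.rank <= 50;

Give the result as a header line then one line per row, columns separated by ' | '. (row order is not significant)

== RESULT ==
teams.rank
50
1
50
9

Derivation:
After WHERE (4 rows):
teams.city | teams.qty | teams.rank
MIA | 8 | 50
LA | 70 | 1
BOS | 7 | 50
DEN | 60 | 9
After SELECT (4 rows):
teams.rank
50
1
50
9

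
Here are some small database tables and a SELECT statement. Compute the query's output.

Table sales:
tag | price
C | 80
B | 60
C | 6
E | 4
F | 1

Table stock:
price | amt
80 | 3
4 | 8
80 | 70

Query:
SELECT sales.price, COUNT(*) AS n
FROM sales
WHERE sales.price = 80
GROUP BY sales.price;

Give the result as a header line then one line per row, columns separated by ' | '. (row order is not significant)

== RESULT ==
sales.price | n
80 | 1

Derivation:
After WHERE (1 rows):
sales.tag | sales.price
C | 80
After GROUP BY (1 rows):
sales.price | n
80 | 1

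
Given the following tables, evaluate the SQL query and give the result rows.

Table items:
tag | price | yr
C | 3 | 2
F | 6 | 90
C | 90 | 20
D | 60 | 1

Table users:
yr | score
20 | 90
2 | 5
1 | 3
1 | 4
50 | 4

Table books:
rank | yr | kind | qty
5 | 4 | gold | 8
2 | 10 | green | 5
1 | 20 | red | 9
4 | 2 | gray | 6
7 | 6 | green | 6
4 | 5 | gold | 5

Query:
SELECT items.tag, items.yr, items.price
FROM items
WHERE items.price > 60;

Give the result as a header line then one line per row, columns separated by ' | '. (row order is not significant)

== RESULT ==
items.tag | items.yr | items.price
C | 20 | 90

Derivation:
After WHERE (1 rows):
items.tag | items.price | items.yr
C | 90 | 20
After SELECT (1 rows):
items.tag | items.yr | items.price
C | 20 | 90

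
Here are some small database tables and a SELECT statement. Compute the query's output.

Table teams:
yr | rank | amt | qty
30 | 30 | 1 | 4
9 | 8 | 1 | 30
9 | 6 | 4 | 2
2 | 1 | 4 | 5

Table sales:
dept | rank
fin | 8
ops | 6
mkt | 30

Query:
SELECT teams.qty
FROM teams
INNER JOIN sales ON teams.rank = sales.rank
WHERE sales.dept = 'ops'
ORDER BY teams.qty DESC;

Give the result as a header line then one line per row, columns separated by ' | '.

After JOIN sales (3 rows):
teams.yr | teams.rank | teams.amt | teams.qty | sales.dept | sales.rank
30 | 30 | 1 | 4 | mkt | 30
9 | 8 | 1 | 30 | fin | 8
9 | 6 | 4 | 2 | ops | 6
After WHERE (1 rows):
teams.yr | teams.rank | teams.amt | teams.qty | sales.dept | sales.rank
9 | 6 | 4 | 2 | ops | 6
After SELECT (1 rows):
teams.qty
2
After ORDER BY (1 rows):
teams.qty
2

== RESULT ==
teams.qty
2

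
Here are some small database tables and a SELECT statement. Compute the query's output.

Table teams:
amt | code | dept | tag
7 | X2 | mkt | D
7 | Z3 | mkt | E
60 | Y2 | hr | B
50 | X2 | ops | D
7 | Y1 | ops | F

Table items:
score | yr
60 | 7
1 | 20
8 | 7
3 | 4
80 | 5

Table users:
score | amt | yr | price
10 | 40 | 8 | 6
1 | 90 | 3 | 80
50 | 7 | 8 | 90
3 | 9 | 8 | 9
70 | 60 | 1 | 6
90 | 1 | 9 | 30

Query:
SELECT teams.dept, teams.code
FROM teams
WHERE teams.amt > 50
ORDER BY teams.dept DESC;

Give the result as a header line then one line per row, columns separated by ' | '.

== RESULT ==
teams.dept | teams.code
hr | Y2

Derivation:
After WHERE (1 rows):
teams.amt | teams.code | teams.dept | teams.tag
60 | Y2 | hr | B
After SELECT (1 rows):
teams.dept | teams.code
hr | Y2
After ORDER BY (1 rows):
teams.dept | teams.code
hr | Y2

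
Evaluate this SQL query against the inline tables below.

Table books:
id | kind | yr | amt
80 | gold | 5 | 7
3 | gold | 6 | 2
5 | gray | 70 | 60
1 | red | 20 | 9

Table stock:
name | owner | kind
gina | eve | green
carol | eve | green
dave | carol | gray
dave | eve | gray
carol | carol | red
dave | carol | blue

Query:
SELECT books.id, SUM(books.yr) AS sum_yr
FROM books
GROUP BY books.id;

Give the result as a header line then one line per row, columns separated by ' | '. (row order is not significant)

After GROUP BY (4 rows):
books.id | sum_yr
80 | 5
3 | 6
5 | 70
1 | 20

== RESULT ==
books.id | sum_yr
80 | 5
3 | 6
5 | 70
1 | 20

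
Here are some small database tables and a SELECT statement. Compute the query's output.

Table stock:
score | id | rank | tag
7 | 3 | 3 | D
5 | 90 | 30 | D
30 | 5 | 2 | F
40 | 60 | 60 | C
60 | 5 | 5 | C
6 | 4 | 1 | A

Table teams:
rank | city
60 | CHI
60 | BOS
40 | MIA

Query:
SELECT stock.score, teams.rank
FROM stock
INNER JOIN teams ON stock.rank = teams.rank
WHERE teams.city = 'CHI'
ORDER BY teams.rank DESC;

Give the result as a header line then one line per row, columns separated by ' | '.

After JOIN teams (2 rows):
stock.score | stock.id | stock.rank | stock.tag | teams.rank | teams.city
40 | 60 | 60 | C | 60 | CHI
40 | 60 | 60 | C | 60 | BOS
After WHERE (1 rows):
stock.score | stock.id | stock.rank | stock.tag | teams.rank | teams.city
40 | 60 | 60 | C | 60 | CHI
After SELECT (1 rows):
stock.score | teams.rank
40 | 60
After ORDER BY (1 rows):
stock.score | teams.rank
40 | 60

== RESULT ==
stock.score | teams.rank
40 | 60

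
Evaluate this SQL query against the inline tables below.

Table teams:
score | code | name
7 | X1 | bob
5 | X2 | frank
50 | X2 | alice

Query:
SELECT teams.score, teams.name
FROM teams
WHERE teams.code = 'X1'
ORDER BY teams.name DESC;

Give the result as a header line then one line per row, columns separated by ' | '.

== RESULT ==
teams.score | teams.name
7 | bob

Derivation:
After WHERE (1 rows):
teams.score | teams.code | teams.name
7 | X1 | bob
After SELECT (1 rows):
teams.score | teams.name
7 | bob
After ORDER BY (1 rows):
teams.score | teams.name
7 | bob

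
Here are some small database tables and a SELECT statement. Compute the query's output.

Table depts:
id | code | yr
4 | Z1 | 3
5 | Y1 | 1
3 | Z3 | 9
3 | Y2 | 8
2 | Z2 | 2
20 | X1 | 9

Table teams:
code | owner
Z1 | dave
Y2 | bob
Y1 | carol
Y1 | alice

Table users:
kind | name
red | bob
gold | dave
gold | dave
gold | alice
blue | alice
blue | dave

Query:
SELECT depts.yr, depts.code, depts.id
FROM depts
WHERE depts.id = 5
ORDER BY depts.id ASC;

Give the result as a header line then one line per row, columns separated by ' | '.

After WHERE (1 rows):
depts.id | depts.code | depts.yr
5 | Y1 | 1
After SELECT (1 rows):
depts.yr | depts.code | depts.id
1 | Y1 | 5
After ORDER BY (1 rows):
depts.yr | depts.code | depts.id
1 | Y1 | 5

== RESULT ==
depts.yr | depts.code | depts.id
1 | Y1 | 5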